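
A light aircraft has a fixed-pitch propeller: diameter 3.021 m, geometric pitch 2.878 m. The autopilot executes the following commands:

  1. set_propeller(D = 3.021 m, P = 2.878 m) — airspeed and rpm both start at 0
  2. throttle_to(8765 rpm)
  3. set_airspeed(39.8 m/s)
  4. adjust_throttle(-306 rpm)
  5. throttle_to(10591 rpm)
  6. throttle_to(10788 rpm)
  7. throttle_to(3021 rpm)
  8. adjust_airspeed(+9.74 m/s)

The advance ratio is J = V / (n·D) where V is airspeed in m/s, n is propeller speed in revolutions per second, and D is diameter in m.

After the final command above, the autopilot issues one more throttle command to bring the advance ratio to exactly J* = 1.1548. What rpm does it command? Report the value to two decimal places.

set_propeller: D = 3.021 m, P = 2.878 m (p = P/D = 0.952665); state ← (V=0, rpm=0)
throttle_to(8765): rpm ← 8765
set_airspeed(39.8): V ← 39.8 m/s
adjust_throttle(-306): rpm ← 8765 -306 = 8459
throttle_to(10591): rpm ← 10591
throttle_to(10788): rpm ← 10788
throttle_to(3021): rpm ← 3021
adjust_airspeed(+9.74): V ← 39.8 +9.74 = 49.54 m/s
final state: V = 49.54 m/s, rpm = 3021 → n = rpm/60 = 50.350000 rev/s
target J* = 1.1548; solve J* = V/(n·D) for n: n = V/(J*·D) = 49.54/(1.1548 × 3.021) = 14.200332 rev/s
rpm = 60·n = 852.019927

rpm = 852.02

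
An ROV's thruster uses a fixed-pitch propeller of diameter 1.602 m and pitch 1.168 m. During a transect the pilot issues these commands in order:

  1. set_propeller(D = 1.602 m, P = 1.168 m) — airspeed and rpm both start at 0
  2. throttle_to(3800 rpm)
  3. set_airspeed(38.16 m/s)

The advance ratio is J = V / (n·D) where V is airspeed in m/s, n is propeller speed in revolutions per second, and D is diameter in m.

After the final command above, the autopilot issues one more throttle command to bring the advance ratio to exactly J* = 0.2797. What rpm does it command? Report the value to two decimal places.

set_propeller: D = 1.602 m, P = 1.168 m (p = P/D = 0.729089); state ← (V=0, rpm=0)
throttle_to(3800): rpm ← 3800
set_airspeed(38.16): V ← 38.16 m/s
final state: V = 38.16 m/s, rpm = 3800 → n = rpm/60 = 63.333333 rev/s
target J* = 0.2797; solve J* = V/(n·D) for n: n = V/(J*·D) = 38.16/(0.2797 × 1.602) = 85.163478 rev/s
rpm = 60·n = 5109.808663

rpm = 5109.81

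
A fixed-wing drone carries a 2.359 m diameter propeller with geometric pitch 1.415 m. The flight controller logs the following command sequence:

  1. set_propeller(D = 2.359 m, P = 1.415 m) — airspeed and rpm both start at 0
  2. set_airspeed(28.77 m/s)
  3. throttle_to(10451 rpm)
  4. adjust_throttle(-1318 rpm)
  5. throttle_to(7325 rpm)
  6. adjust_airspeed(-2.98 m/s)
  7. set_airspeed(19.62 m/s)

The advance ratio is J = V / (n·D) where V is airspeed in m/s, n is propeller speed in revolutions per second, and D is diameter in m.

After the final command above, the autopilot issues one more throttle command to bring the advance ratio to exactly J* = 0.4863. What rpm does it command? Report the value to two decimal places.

rpm = 1026.17

set_propeller: D = 2.359 m, P = 1.415 m (p = P/D = 0.599830); state ← (V=0, rpm=0)
set_airspeed(28.77): V ← 28.77 m/s
throttle_to(10451): rpm ← 10451
adjust_throttle(-1318): rpm ← 10451 -1318 = 9133
throttle_to(7325): rpm ← 7325
adjust_airspeed(-2.98): V ← 28.77 -2.98 = 25.79 m/s
set_airspeed(19.62): V ← 19.62 m/s
final state: V = 19.62 m/s, rpm = 7325 → n = rpm/60 = 122.083333 rev/s
target J* = 0.4863; solve J* = V/(n·D) for n: n = V/(J*·D) = 19.62/(0.4863 × 2.359) = 17.102783 rev/s
rpm = 60·n = 1026.166997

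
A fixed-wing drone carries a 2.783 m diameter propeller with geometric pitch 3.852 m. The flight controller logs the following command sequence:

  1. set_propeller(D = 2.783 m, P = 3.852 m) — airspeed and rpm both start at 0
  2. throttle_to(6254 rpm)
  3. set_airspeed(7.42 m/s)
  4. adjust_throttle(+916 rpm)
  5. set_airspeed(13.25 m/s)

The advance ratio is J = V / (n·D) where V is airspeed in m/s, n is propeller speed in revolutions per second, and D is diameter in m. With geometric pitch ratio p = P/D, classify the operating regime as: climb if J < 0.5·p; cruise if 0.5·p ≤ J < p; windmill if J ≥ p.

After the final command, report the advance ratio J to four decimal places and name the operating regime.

set_propeller: D = 2.783 m, P = 3.852 m (p = P/D = 1.384118); state ← (V=0, rpm=0)
throttle_to(6254): rpm ← 6254
set_airspeed(7.42): V ← 7.42 m/s
adjust_throttle(+916): rpm ← 6254 +916 = 7170
set_airspeed(13.25): V ← 13.25 m/s
final state: V = 13.25 m/s, rpm = 7170 → n = rpm/60 = 119.500000 rev/s
J = V / (n·D) = 13.25 / (119.500000 × 2.783) = 0.039841
regime bands: climb J<0.6921 | cruise [0.6921, 1.3841) | windmill J≥1.3841
J = 0.0398 → climb

J = 0.0398, regime = climb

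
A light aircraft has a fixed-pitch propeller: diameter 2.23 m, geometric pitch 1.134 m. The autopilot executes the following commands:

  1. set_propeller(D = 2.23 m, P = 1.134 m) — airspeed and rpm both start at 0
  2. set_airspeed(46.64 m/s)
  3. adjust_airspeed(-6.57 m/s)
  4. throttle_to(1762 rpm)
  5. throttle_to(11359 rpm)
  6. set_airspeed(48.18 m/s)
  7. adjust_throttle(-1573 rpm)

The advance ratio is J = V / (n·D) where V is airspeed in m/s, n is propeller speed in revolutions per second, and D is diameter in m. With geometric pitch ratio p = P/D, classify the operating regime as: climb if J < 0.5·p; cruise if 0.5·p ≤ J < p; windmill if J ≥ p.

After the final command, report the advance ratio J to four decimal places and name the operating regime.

set_propeller: D = 2.23 m, P = 1.134 m (p = P/D = 0.508520); state ← (V=0, rpm=0)
set_airspeed(46.64): V ← 46.64 m/s
adjust_airspeed(-6.57): V ← 46.64 -6.57 = 40.07 m/s
throttle_to(1762): rpm ← 1762
throttle_to(11359): rpm ← 11359
set_airspeed(48.18): V ← 48.18 m/s
adjust_throttle(-1573): rpm ← 11359 -1573 = 9786
final state: V = 48.18 m/s, rpm = 9786 → n = rpm/60 = 163.100000 rev/s
J = V / (n·D) = 48.18 / (163.100000 × 2.23) = 0.132467
regime bands: climb J<0.2543 | cruise [0.2543, 0.5085) | windmill J≥0.5085
J = 0.1325 → climb

J = 0.1325, regime = climb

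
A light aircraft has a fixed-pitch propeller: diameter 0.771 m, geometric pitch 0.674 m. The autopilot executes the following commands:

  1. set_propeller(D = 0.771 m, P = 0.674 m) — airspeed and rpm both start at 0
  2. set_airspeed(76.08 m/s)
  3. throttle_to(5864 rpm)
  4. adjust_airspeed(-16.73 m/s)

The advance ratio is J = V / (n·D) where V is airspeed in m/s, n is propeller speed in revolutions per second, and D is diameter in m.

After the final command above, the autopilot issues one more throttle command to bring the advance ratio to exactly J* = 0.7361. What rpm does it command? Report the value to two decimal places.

rpm = 6274.52

set_propeller: D = 0.771 m, P = 0.674 m (p = P/D = 0.874189); state ← (V=0, rpm=0)
set_airspeed(76.08): V ← 76.08 m/s
throttle_to(5864): rpm ← 5864
adjust_airspeed(-16.73): V ← 76.08 -16.73 = 59.35 m/s
final state: V = 59.35 m/s, rpm = 5864 → n = rpm/60 = 97.733333 rev/s
target J* = 0.7361; solve J* = V/(n·D) for n: n = V/(J*·D) = 59.35/(0.7361 × 0.771) = 104.575398 rev/s
rpm = 60·n = 6274.523900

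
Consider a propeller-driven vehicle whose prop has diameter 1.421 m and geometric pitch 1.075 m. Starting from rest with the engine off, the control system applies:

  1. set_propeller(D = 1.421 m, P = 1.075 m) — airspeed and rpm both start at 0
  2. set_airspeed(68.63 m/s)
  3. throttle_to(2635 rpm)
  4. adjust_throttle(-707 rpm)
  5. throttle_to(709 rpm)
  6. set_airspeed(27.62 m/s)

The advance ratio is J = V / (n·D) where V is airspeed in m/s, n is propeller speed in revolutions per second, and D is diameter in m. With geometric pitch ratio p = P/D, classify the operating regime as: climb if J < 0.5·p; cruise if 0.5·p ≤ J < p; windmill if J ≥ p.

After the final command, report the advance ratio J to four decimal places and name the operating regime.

J = 1.6449, regime = windmill

set_propeller: D = 1.421 m, P = 1.075 m (p = P/D = 0.756510); state ← (V=0, rpm=0)
set_airspeed(68.63): V ← 68.63 m/s
throttle_to(2635): rpm ← 2635
adjust_throttle(-707): rpm ← 2635 -707 = 1928
throttle_to(709): rpm ← 709
set_airspeed(27.62): V ← 27.62 m/s
final state: V = 27.62 m/s, rpm = 709 → n = rpm/60 = 11.816667 rev/s
J = V / (n·D) = 27.62 / (11.816667 × 1.421) = 1.644881
regime bands: climb J<0.3783 | cruise [0.3783, 0.7565) | windmill J≥0.7565
J = 1.6449 → windmill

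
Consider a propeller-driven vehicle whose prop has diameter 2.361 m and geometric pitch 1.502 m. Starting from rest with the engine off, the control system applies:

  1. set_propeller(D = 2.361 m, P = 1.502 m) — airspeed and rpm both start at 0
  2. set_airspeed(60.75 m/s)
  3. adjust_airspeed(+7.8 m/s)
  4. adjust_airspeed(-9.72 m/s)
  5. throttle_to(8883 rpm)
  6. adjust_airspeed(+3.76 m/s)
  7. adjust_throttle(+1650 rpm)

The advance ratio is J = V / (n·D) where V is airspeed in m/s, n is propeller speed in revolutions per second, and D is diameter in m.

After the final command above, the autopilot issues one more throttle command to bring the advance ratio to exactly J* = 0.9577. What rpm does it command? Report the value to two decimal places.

rpm = 1660.85

set_propeller: D = 2.361 m, P = 1.502 m (p = P/D = 0.636171); state ← (V=0, rpm=0)
set_airspeed(60.75): V ← 60.75 m/s
adjust_airspeed(+7.8): V ← 60.75 +7.8 = 68.55 m/s
adjust_airspeed(-9.72): V ← 68.55 -9.72 = 58.83 m/s
throttle_to(8883): rpm ← 8883
adjust_airspeed(+3.76): V ← 58.83 +3.76 = 62.59 m/s
adjust_throttle(+1650): rpm ← 8883 +1650 = 10533
final state: V = 62.59 m/s, rpm = 10533 → n = rpm/60 = 175.550000 rev/s
target J* = 0.9577; solve J* = V/(n·D) for n: n = V/(J*·D) = 62.59/(0.9577 × 2.361) = 27.680854 rev/s
rpm = 60·n = 1660.851211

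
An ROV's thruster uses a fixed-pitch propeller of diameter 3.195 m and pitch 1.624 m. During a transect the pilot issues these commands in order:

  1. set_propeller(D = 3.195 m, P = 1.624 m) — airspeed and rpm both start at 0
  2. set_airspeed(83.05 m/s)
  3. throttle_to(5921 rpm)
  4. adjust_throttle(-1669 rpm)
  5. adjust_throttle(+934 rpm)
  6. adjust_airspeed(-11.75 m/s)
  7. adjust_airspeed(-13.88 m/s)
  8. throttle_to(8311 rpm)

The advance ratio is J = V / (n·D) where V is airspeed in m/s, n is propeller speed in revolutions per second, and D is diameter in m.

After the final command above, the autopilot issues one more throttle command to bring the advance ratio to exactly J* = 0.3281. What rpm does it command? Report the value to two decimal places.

set_propeller: D = 3.195 m, P = 1.624 m (p = P/D = 0.508294); state ← (V=0, rpm=0)
set_airspeed(83.05): V ← 83.05 m/s
throttle_to(5921): rpm ← 5921
adjust_throttle(-1669): rpm ← 5921 -1669 = 4252
adjust_throttle(+934): rpm ← 4252 +934 = 5186
adjust_airspeed(-11.75): V ← 83.05 -11.75 = 71.3 m/s
adjust_airspeed(-13.88): V ← 71.3 -13.88 = 57.42 m/s
throttle_to(8311): rpm ← 8311
final state: V = 57.42 m/s, rpm = 8311 → n = rpm/60 = 138.516667 rev/s
target J* = 0.3281; solve J* = V/(n·D) for n: n = V/(J*·D) = 57.42/(0.3281 × 3.195) = 54.775468 rev/s
rpm = 60·n = 3286.528068

rpm = 3286.53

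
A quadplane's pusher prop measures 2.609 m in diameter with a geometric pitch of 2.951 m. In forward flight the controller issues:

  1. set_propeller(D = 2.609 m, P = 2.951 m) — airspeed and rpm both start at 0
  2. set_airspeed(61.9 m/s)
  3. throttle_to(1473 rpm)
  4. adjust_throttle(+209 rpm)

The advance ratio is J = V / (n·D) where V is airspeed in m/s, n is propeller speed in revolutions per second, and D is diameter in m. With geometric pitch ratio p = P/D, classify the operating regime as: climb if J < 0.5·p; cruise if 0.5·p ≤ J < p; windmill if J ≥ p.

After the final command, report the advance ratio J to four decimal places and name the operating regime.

set_propeller: D = 2.609 m, P = 2.951 m (p = P/D = 1.131085); state ← (V=0, rpm=0)
set_airspeed(61.9): V ← 61.9 m/s
throttle_to(1473): rpm ← 1473
adjust_throttle(+209): rpm ← 1473 +209 = 1682
final state: V = 61.9 m/s, rpm = 1682 → n = rpm/60 = 28.033333 rev/s
J = V / (n·D) = 61.9 / (28.033333 × 2.609) = 0.846334
regime bands: climb J<0.5655 | cruise [0.5655, 1.1311) | windmill J≥1.1311
J = 0.8463 → cruise

J = 0.8463, regime = cruise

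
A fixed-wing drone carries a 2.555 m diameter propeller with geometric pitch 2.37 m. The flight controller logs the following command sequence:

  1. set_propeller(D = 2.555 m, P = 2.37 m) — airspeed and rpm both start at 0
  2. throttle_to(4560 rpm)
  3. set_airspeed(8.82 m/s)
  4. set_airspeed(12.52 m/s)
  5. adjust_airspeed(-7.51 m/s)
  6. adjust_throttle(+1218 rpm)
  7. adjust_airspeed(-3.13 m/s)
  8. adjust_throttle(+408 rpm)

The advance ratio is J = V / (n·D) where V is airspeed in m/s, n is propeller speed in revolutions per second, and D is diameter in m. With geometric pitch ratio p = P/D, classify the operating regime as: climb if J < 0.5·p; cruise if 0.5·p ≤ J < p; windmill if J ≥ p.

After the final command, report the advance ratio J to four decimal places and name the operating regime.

J = 0.0071, regime = climb

set_propeller: D = 2.555 m, P = 2.37 m (p = P/D = 0.927593); state ← (V=0, rpm=0)
throttle_to(4560): rpm ← 4560
set_airspeed(8.82): V ← 8.82 m/s
set_airspeed(12.52): V ← 12.52 m/s
adjust_airspeed(-7.51): V ← 12.52 -7.51 = 5.01 m/s
adjust_throttle(+1218): rpm ← 4560 +1218 = 5778
adjust_airspeed(-3.13): V ← 5.01 -3.13 = 1.88 m/s
adjust_throttle(+408): rpm ← 5778 +408 = 6186
final state: V = 1.88 m/s, rpm = 6186 → n = rpm/60 = 103.100000 rev/s
J = V / (n·D) = 1.88 / (103.100000 × 2.555) = 0.007137
regime bands: climb J<0.4638 | cruise [0.4638, 0.9276) | windmill J≥0.9276
J = 0.0071 → climb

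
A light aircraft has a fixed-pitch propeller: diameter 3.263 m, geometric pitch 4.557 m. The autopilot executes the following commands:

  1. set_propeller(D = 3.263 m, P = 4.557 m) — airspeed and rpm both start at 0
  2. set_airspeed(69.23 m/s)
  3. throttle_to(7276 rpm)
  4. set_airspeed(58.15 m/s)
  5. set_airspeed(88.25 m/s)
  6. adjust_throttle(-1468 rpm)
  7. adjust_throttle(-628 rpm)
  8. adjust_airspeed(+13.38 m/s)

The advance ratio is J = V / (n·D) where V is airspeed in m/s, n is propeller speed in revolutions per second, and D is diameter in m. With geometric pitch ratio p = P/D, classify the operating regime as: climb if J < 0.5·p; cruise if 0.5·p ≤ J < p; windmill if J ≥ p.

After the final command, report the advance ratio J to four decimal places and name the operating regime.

J = 0.3608, regime = climb

set_propeller: D = 3.263 m, P = 4.557 m (p = P/D = 1.396568); state ← (V=0, rpm=0)
set_airspeed(69.23): V ← 69.23 m/s
throttle_to(7276): rpm ← 7276
set_airspeed(58.15): V ← 58.15 m/s
set_airspeed(88.25): V ← 88.25 m/s
adjust_throttle(-1468): rpm ← 7276 -1468 = 5808
adjust_throttle(-628): rpm ← 5808 -628 = 5180
adjust_airspeed(+13.38): V ← 88.25 +13.38 = 101.63 m/s
final state: V = 101.63 m/s, rpm = 5180 → n = rpm/60 = 86.333333 rev/s
J = V / (n·D) = 101.63 / (86.333333 × 3.263) = 0.360767
regime bands: climb J<0.6983 | cruise [0.6983, 1.3966) | windmill J≥1.3966
J = 0.3608 → climb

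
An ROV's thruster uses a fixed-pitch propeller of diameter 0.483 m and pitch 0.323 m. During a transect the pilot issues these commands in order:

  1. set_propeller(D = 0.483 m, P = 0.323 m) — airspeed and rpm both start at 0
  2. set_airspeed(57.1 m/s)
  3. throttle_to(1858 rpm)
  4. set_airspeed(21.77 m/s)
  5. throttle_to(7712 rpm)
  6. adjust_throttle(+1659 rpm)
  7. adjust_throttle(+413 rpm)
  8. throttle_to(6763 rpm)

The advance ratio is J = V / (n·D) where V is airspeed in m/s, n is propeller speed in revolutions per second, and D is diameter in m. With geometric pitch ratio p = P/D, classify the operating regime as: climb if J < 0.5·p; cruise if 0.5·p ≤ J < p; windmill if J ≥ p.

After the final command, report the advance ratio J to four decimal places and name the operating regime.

set_propeller: D = 0.483 m, P = 0.323 m (p = P/D = 0.668737); state ← (V=0, rpm=0)
set_airspeed(57.1): V ← 57.1 m/s
throttle_to(1858): rpm ← 1858
set_airspeed(21.77): V ← 21.77 m/s
throttle_to(7712): rpm ← 7712
adjust_throttle(+1659): rpm ← 7712 +1659 = 9371
adjust_throttle(+413): rpm ← 9371 +413 = 9784
throttle_to(6763): rpm ← 6763
final state: V = 21.77 m/s, rpm = 6763 → n = rpm/60 = 112.716667 rev/s
J = V / (n·D) = 21.77 / (112.716667 × 0.483) = 0.399874
regime bands: climb J<0.3344 | cruise [0.3344, 0.6687) | windmill J≥0.6687
J = 0.3999 → cruise

J = 0.3999, regime = cruise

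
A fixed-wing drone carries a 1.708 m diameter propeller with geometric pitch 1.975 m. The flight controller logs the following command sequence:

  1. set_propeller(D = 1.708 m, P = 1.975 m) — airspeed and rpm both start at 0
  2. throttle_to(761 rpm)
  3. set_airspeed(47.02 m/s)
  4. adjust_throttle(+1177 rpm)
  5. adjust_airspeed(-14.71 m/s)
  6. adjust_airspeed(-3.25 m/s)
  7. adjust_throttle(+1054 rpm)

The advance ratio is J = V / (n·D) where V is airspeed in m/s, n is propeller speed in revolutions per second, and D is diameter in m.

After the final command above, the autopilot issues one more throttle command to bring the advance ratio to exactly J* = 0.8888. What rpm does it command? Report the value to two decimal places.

set_propeller: D = 1.708 m, P = 1.975 m (p = P/D = 1.156323); state ← (V=0, rpm=0)
throttle_to(761): rpm ← 761
set_airspeed(47.02): V ← 47.02 m/s
adjust_throttle(+1177): rpm ← 761 +1177 = 1938
adjust_airspeed(-14.71): V ← 47.02 -14.71 = 32.31 m/s
adjust_airspeed(-3.25): V ← 32.31 -3.25 = 29.06 m/s
adjust_throttle(+1054): rpm ← 1938 +1054 = 2992
final state: V = 29.06 m/s, rpm = 2992 → n = rpm/60 = 49.866667 rev/s
target J* = 0.8888; solve J* = V/(n·D) for n: n = V/(J*·D) = 29.06/(0.8888 × 1.708) = 19.142722 rev/s
rpm = 60·n = 1148.563334

rpm = 1148.56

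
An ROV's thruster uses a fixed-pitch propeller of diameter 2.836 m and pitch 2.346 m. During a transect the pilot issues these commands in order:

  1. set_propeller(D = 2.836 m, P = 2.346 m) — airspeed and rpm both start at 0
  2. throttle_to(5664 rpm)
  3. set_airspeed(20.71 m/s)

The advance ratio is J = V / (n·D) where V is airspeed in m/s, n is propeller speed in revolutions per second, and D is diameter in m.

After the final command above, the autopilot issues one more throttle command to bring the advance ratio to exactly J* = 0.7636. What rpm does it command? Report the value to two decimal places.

rpm = 573.80

set_propeller: D = 2.836 m, P = 2.346 m (p = P/D = 0.827221); state ← (V=0, rpm=0)
throttle_to(5664): rpm ← 5664
set_airspeed(20.71): V ← 20.71 m/s
final state: V = 20.71 m/s, rpm = 5664 → n = rpm/60 = 94.400000 rev/s
target J* = 0.7636; solve J* = V/(n·D) for n: n = V/(J*·D) = 20.71/(0.7636 × 2.836) = 9.563304 rev/s
rpm = 60·n = 573.798228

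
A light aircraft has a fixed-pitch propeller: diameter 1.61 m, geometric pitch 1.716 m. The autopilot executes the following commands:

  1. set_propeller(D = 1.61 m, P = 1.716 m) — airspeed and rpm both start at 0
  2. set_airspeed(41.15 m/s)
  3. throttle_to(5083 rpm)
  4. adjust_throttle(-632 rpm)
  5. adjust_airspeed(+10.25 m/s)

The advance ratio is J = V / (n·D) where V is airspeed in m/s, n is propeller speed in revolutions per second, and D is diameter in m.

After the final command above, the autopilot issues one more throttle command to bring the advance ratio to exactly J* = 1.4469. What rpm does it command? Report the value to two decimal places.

rpm = 1323.88

set_propeller: D = 1.61 m, P = 1.716 m (p = P/D = 1.065839); state ← (V=0, rpm=0)
set_airspeed(41.15): V ← 41.15 m/s
throttle_to(5083): rpm ← 5083
adjust_throttle(-632): rpm ← 5083 -632 = 4451
adjust_airspeed(+10.25): V ← 41.15 +10.25 = 51.4 m/s
final state: V = 51.4 m/s, rpm = 4451 → n = rpm/60 = 74.183333 rev/s
target J* = 1.4469; solve J* = V/(n·D) for n: n = V/(J*·D) = 51.4/(1.4469 × 1.61) = 22.064736 rev/s
rpm = 60·n = 1323.884132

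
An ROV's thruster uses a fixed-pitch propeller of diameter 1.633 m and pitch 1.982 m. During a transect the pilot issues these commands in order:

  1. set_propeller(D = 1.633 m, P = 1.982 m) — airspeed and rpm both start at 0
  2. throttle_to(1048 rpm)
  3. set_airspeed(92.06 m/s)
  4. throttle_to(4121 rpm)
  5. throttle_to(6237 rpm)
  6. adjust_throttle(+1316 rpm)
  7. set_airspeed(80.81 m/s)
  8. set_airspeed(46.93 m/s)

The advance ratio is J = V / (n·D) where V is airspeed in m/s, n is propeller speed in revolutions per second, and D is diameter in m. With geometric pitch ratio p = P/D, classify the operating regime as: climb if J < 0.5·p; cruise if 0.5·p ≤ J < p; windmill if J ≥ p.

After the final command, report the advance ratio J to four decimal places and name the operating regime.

J = 0.2283, regime = climb

set_propeller: D = 1.633 m, P = 1.982 m (p = P/D = 1.213717); state ← (V=0, rpm=0)
throttle_to(1048): rpm ← 1048
set_airspeed(92.06): V ← 92.06 m/s
throttle_to(4121): rpm ← 4121
throttle_to(6237): rpm ← 6237
adjust_throttle(+1316): rpm ← 6237 +1316 = 7553
set_airspeed(80.81): V ← 80.81 m/s
set_airspeed(46.93): V ← 46.93 m/s
final state: V = 46.93 m/s, rpm = 7553 → n = rpm/60 = 125.883333 rev/s
J = V / (n·D) = 46.93 / (125.883333 × 1.633) = 0.228295
regime bands: climb J<0.6069 | cruise [0.6069, 1.2137) | windmill J≥1.2137
J = 0.2283 → climb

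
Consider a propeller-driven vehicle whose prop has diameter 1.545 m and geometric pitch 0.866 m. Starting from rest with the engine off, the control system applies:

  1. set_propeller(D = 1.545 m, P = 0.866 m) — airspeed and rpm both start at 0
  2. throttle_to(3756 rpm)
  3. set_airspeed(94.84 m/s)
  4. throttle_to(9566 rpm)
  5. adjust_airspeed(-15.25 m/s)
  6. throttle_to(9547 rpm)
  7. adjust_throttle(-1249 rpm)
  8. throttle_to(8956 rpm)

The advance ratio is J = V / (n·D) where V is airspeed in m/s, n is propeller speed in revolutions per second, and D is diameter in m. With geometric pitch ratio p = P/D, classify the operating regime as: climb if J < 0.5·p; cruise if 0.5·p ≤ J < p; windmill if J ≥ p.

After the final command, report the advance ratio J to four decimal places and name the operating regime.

J = 0.3451, regime = cruise

set_propeller: D = 1.545 m, P = 0.866 m (p = P/D = 0.560518); state ← (V=0, rpm=0)
throttle_to(3756): rpm ← 3756
set_airspeed(94.84): V ← 94.84 m/s
throttle_to(9566): rpm ← 9566
adjust_airspeed(-15.25): V ← 94.84 -15.25 = 79.59 m/s
throttle_to(9547): rpm ← 9547
adjust_throttle(-1249): rpm ← 9547 -1249 = 8298
throttle_to(8956): rpm ← 8956
final state: V = 79.59 m/s, rpm = 8956 → n = rpm/60 = 149.266667 rev/s
J = V / (n·D) = 79.59 / (149.266667 × 1.545) = 0.345118
regime bands: climb J<0.2803 | cruise [0.2803, 0.5605) | windmill J≥0.5605
J = 0.3451 → cruise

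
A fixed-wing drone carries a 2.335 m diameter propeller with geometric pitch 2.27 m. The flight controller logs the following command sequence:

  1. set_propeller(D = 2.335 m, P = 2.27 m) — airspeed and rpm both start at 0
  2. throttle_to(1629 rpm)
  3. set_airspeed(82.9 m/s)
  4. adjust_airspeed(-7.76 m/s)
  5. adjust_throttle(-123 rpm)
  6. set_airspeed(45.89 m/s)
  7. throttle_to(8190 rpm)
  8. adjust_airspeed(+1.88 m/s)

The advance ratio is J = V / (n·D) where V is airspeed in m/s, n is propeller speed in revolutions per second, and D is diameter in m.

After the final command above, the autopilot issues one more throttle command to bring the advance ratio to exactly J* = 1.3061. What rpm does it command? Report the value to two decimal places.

rpm = 939.82

set_propeller: D = 2.335 m, P = 2.27 m (p = P/D = 0.972163); state ← (V=0, rpm=0)
throttle_to(1629): rpm ← 1629
set_airspeed(82.9): V ← 82.9 m/s
adjust_airspeed(-7.76): V ← 82.9 -7.76 = 75.14 m/s
adjust_throttle(-123): rpm ← 1629 -123 = 1506
set_airspeed(45.89): V ← 45.89 m/s
throttle_to(8190): rpm ← 8190
adjust_airspeed(+1.88): V ← 45.89 +1.88 = 47.77 m/s
final state: V = 47.77 m/s, rpm = 8190 → n = rpm/60 = 136.500000 rev/s
target J* = 1.3061; solve J* = V/(n·D) for n: n = V/(J*·D) = 47.77/(1.3061 × 2.335) = 15.663612 rev/s
rpm = 60·n = 939.816742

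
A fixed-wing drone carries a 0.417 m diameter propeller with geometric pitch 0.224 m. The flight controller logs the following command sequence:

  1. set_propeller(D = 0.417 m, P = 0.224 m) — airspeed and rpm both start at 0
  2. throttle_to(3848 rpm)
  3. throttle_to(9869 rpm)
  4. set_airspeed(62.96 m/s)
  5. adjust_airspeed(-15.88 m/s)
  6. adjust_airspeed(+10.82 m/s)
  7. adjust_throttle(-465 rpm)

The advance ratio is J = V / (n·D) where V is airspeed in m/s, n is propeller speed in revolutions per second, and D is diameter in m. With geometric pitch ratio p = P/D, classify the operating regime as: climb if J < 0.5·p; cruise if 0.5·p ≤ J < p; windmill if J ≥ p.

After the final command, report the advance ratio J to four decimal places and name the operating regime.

set_propeller: D = 0.417 m, P = 0.224 m (p = P/D = 0.537170); state ← (V=0, rpm=0)
throttle_to(3848): rpm ← 3848
throttle_to(9869): rpm ← 9869
set_airspeed(62.96): V ← 62.96 m/s
adjust_airspeed(-15.88): V ← 62.96 -15.88 = 47.08 m/s
adjust_airspeed(+10.82): V ← 47.08 +10.82 = 57.9 m/s
adjust_throttle(-465): rpm ← 9869 -465 = 9404
final state: V = 57.9 m/s, rpm = 9404 → n = rpm/60 = 156.733333 rev/s
J = V / (n·D) = 57.9 / (156.733333 × 0.417) = 0.885893
regime bands: climb J<0.2686 | cruise [0.2686, 0.5372) | windmill J≥0.5372
J = 0.8859 → windmill

J = 0.8859, regime = windmill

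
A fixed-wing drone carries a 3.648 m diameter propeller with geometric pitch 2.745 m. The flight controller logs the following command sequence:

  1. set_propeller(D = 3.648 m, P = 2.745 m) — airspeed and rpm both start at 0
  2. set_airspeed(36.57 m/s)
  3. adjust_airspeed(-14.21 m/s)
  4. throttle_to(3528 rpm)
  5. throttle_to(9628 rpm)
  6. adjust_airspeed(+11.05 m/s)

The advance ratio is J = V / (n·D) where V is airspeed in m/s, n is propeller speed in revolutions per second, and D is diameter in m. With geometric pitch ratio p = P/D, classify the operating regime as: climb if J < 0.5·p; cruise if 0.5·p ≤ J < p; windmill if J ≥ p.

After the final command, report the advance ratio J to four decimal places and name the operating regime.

set_propeller: D = 3.648 m, P = 2.745 m (p = P/D = 0.752467); state ← (V=0, rpm=0)
set_airspeed(36.57): V ← 36.57 m/s
adjust_airspeed(-14.21): V ← 36.57 -14.21 = 22.36 m/s
throttle_to(3528): rpm ← 3528
throttle_to(9628): rpm ← 9628
adjust_airspeed(+11.05): V ← 22.36 +11.05 = 33.41 m/s
final state: V = 33.41 m/s, rpm = 9628 → n = rpm/60 = 160.466667 rev/s
J = V / (n·D) = 33.41 / (160.466667 × 3.648) = 0.057074
regime bands: climb J<0.3762 | cruise [0.3762, 0.7525) | windmill J≥0.7525
J = 0.0571 → climb

J = 0.0571, regime = climb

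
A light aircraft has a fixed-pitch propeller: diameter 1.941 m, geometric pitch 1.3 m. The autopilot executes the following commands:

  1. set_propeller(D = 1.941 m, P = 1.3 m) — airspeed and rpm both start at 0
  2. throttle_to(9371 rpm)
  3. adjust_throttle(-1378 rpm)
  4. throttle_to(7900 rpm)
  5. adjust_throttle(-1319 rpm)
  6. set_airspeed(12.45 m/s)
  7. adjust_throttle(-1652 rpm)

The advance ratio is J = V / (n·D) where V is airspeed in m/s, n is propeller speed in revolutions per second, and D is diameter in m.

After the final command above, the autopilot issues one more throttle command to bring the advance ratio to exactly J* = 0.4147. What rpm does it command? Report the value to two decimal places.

rpm = 928.03

set_propeller: D = 1.941 m, P = 1.3 m (p = P/D = 0.669758); state ← (V=0, rpm=0)
throttle_to(9371): rpm ← 9371
adjust_throttle(-1378): rpm ← 9371 -1378 = 7993
throttle_to(7900): rpm ← 7900
adjust_throttle(-1319): rpm ← 7900 -1319 = 6581
set_airspeed(12.45): V ← 12.45 m/s
adjust_throttle(-1652): rpm ← 6581 -1652 = 4929
final state: V = 12.45 m/s, rpm = 4929 → n = rpm/60 = 82.150000 rev/s
target J* = 0.4147; solve J* = V/(n·D) for n: n = V/(J*·D) = 12.45/(0.4147 × 1.941) = 15.467132 rev/s
rpm = 60·n = 928.027896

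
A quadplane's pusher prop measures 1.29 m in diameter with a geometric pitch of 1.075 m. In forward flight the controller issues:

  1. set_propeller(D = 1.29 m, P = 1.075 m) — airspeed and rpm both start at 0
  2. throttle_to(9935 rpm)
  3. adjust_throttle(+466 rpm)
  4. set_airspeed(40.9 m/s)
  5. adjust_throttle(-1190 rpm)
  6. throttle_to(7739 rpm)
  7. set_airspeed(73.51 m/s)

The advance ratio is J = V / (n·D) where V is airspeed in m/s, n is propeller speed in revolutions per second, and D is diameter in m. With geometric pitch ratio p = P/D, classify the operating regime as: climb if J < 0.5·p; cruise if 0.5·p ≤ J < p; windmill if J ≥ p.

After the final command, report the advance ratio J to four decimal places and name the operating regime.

J = 0.4418, regime = cruise

set_propeller: D = 1.29 m, P = 1.075 m (p = P/D = 0.833333); state ← (V=0, rpm=0)
throttle_to(9935): rpm ← 9935
adjust_throttle(+466): rpm ← 9935 +466 = 10401
set_airspeed(40.9): V ← 40.9 m/s
adjust_throttle(-1190): rpm ← 10401 -1190 = 9211
throttle_to(7739): rpm ← 7739
set_airspeed(73.51): V ← 73.51 m/s
final state: V = 73.51 m/s, rpm = 7739 → n = rpm/60 = 128.983333 rev/s
J = V / (n·D) = 73.51 / (128.983333 × 1.29) = 0.441797
regime bands: climb J<0.4167 | cruise [0.4167, 0.8333) | windmill J≥0.8333
J = 0.4418 → cruise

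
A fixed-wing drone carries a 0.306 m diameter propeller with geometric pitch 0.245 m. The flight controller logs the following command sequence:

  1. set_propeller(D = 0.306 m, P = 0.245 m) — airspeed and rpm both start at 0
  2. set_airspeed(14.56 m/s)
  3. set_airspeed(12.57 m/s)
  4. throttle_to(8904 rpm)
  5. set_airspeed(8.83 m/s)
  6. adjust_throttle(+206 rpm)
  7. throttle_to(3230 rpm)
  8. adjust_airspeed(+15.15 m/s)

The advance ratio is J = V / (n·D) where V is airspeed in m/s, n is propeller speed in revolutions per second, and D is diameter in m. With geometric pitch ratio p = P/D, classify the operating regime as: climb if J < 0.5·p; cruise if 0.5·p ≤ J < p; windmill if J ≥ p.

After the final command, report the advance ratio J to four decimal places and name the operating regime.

J = 1.4557, regime = windmill

set_propeller: D = 0.306 m, P = 0.245 m (p = P/D = 0.800654); state ← (V=0, rpm=0)
set_airspeed(14.56): V ← 14.56 m/s
set_airspeed(12.57): V ← 12.57 m/s
throttle_to(8904): rpm ← 8904
set_airspeed(8.83): V ← 8.83 m/s
adjust_throttle(+206): rpm ← 8904 +206 = 9110
throttle_to(3230): rpm ← 3230
adjust_airspeed(+15.15): V ← 8.83 +15.15 = 23.98 m/s
final state: V = 23.98 m/s, rpm = 3230 → n = rpm/60 = 53.833333 rev/s
J = V / (n·D) = 23.98 / (53.833333 × 0.306) = 1.455715
regime bands: climb J<0.4003 | cruise [0.4003, 0.8007) | windmill J≥0.8007
J = 1.4557 → windmill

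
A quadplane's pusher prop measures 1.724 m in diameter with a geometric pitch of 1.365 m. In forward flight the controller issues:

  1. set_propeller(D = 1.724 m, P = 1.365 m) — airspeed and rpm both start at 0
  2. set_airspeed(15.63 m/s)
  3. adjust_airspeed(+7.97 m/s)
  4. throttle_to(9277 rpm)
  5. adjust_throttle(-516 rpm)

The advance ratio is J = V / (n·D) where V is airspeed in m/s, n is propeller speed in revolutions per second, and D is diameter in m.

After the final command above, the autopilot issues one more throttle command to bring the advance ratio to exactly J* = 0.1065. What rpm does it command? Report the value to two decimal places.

rpm = 7712.17

set_propeller: D = 1.724 m, P = 1.365 m (p = P/D = 0.791763); state ← (V=0, rpm=0)
set_airspeed(15.63): V ← 15.63 m/s
adjust_airspeed(+7.97): V ← 15.63 +7.97 = 23.6 m/s
throttle_to(9277): rpm ← 9277
adjust_throttle(-516): rpm ← 9277 -516 = 8761
final state: V = 23.6 m/s, rpm = 8761 → n = rpm/60 = 146.016667 rev/s
target J* = 0.1065; solve J* = V/(n·D) for n: n = V/(J*·D) = 23.6/(0.1065 × 1.724) = 128.536104 rev/s
rpm = 60·n = 7712.166269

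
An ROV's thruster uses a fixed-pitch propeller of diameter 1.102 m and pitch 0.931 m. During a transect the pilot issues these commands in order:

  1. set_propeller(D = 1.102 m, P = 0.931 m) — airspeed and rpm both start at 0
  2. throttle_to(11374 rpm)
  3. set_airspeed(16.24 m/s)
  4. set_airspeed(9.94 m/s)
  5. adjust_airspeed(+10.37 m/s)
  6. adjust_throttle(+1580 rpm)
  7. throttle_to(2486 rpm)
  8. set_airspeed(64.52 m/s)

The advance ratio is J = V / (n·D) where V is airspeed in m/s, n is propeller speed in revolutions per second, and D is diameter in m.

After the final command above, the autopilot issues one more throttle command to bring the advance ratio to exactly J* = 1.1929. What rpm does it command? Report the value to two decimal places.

set_propeller: D = 1.102 m, P = 0.931 m (p = P/D = 0.844828); state ← (V=0, rpm=0)
throttle_to(11374): rpm ← 11374
set_airspeed(16.24): V ← 16.24 m/s
set_airspeed(9.94): V ← 9.94 m/s
adjust_airspeed(+10.37): V ← 9.94 +10.37 = 20.31 m/s
adjust_throttle(+1580): rpm ← 11374 +1580 = 12954
throttle_to(2486): rpm ← 2486
set_airspeed(64.52): V ← 64.52 m/s
final state: V = 64.52 m/s, rpm = 2486 → n = rpm/60 = 41.433333 rev/s
target J* = 1.1929; solve J* = V/(n·D) for n: n = V/(J*·D) = 64.52/(1.1929 × 1.102) = 49.080471 rev/s
rpm = 60·n = 2944.828286

rpm = 2944.83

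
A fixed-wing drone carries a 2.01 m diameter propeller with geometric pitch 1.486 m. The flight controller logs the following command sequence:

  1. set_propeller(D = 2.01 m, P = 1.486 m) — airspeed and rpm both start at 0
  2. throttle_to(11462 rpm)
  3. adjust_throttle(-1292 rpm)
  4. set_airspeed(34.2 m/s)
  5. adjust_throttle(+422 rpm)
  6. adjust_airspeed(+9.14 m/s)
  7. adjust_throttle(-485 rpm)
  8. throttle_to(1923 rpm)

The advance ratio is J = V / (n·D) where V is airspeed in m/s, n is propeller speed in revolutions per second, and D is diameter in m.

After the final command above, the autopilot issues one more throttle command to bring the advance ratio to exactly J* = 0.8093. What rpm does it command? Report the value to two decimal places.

rpm = 1598.58

set_propeller: D = 2.01 m, P = 1.486 m (p = P/D = 0.739303); state ← (V=0, rpm=0)
throttle_to(11462): rpm ← 11462
adjust_throttle(-1292): rpm ← 11462 -1292 = 10170
set_airspeed(34.2): V ← 34.2 m/s
adjust_throttle(+422): rpm ← 10170 +422 = 10592
adjust_airspeed(+9.14): V ← 34.2 +9.14 = 43.34 m/s
adjust_throttle(-485): rpm ← 10592 -485 = 10107
throttle_to(1923): rpm ← 1923
final state: V = 43.34 m/s, rpm = 1923 → n = rpm/60 = 32.050000 rev/s
target J* = 0.8093; solve J* = V/(n·D) for n: n = V/(J*·D) = 43.34/(0.8093 × 2.01) = 26.643011 rev/s
rpm = 60·n = 1598.580679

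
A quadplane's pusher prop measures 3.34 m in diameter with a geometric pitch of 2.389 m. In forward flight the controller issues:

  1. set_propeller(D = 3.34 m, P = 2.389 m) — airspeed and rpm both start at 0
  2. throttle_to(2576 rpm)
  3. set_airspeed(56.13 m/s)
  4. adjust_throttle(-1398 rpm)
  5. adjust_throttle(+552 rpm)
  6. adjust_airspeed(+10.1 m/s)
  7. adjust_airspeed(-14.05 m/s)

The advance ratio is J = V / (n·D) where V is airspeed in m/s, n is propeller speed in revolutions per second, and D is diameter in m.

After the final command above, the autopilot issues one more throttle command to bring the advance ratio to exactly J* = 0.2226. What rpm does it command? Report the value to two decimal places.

set_propeller: D = 3.34 m, P = 2.389 m (p = P/D = 0.715269); state ← (V=0, rpm=0)
throttle_to(2576): rpm ← 2576
set_airspeed(56.13): V ← 56.13 m/s
adjust_throttle(-1398): rpm ← 2576 -1398 = 1178
adjust_throttle(+552): rpm ← 1178 +552 = 1730
adjust_airspeed(+10.1): V ← 56.13 +10.1 = 66.23 m/s
adjust_airspeed(-14.05): V ← 66.23 -14.05 = 52.18 m/s
final state: V = 52.18 m/s, rpm = 1730 → n = rpm/60 = 28.833333 rev/s
target J* = 0.2226; solve J* = V/(n·D) for n: n = V/(J*·D) = 52.18/(0.2226 × 3.34) = 70.183084 rev/s
rpm = 60·n = 4210.985038

rpm = 4210.99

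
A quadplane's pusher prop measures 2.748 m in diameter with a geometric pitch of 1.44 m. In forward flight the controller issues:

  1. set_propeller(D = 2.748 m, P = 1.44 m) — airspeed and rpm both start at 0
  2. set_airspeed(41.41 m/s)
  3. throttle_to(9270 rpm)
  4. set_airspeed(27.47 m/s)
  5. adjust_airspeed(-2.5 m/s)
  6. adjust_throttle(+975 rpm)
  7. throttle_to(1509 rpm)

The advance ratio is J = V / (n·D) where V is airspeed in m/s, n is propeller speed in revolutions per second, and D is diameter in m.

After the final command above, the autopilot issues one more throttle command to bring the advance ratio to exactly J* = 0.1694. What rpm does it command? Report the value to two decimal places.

rpm = 3218.40

set_propeller: D = 2.748 m, P = 1.44 m (p = P/D = 0.524017); state ← (V=0, rpm=0)
set_airspeed(41.41): V ← 41.41 m/s
throttle_to(9270): rpm ← 9270
set_airspeed(27.47): V ← 27.47 m/s
adjust_airspeed(-2.5): V ← 27.47 -2.5 = 24.97 m/s
adjust_throttle(+975): rpm ← 9270 +975 = 10245
throttle_to(1509): rpm ← 1509
final state: V = 24.97 m/s, rpm = 1509 → n = rpm/60 = 25.150000 rev/s
target J* = 0.1694; solve J* = V/(n·D) for n: n = V/(J*·D) = 24.97/(0.1694 × 2.748) = 53.639955 rev/s
rpm = 60·n = 3218.397323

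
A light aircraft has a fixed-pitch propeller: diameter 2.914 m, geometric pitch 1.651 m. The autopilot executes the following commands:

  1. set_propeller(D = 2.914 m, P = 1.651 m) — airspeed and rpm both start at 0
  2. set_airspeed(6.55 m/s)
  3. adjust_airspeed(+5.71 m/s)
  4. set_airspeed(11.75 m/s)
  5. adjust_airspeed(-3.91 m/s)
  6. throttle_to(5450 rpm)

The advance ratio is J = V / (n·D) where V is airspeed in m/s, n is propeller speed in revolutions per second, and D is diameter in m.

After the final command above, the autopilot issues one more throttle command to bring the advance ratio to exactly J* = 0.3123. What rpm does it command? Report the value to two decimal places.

set_propeller: D = 2.914 m, P = 1.651 m (p = P/D = 0.566575); state ← (V=0, rpm=0)
set_airspeed(6.55): V ← 6.55 m/s
adjust_airspeed(+5.71): V ← 6.55 +5.71 = 12.26 m/s
set_airspeed(11.75): V ← 11.75 m/s
adjust_airspeed(-3.91): V ← 11.75 -3.91 = 7.84 m/s
throttle_to(5450): rpm ← 5450
final state: V = 7.84 m/s, rpm = 5450 → n = rpm/60 = 90.833333 rev/s
target J* = 0.3123; solve J* = V/(n·D) for n: n = V/(J*·D) = 7.84/(0.3123 × 2.914) = 8.614985 rev/s
rpm = 60·n = 516.899106

rpm = 516.90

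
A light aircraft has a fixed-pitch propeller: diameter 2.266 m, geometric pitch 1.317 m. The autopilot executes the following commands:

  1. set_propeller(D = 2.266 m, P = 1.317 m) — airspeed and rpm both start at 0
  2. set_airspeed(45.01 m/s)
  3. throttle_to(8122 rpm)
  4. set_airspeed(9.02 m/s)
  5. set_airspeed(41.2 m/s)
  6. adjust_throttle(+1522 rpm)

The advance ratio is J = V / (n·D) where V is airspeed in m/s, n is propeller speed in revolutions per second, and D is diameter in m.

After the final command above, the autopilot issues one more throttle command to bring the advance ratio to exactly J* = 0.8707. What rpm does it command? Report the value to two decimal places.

set_propeller: D = 2.266 m, P = 1.317 m (p = P/D = 0.581200); state ← (V=0, rpm=0)
set_airspeed(45.01): V ← 45.01 m/s
throttle_to(8122): rpm ← 8122
set_airspeed(9.02): V ← 9.02 m/s
set_airspeed(41.2): V ← 41.2 m/s
adjust_throttle(+1522): rpm ← 8122 +1522 = 9644
final state: V = 41.2 m/s, rpm = 9644 → n = rpm/60 = 160.733333 rev/s
target J* = 0.8707; solve J* = V/(n·D) for n: n = V/(J*·D) = 41.2/(0.8707 × 2.266) = 20.881840 rev/s
rpm = 60·n = 1252.910406

rpm = 1252.91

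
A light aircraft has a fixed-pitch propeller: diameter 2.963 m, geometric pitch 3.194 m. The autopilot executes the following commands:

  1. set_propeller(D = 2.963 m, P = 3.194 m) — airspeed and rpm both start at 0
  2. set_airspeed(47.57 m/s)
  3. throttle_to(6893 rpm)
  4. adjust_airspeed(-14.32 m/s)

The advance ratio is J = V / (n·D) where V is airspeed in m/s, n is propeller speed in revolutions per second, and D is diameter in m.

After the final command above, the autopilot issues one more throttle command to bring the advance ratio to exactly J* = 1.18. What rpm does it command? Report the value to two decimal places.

rpm = 570.60

set_propeller: D = 2.963 m, P = 3.194 m (p = P/D = 1.077962); state ← (V=0, rpm=0)
set_airspeed(47.57): V ← 47.57 m/s
throttle_to(6893): rpm ← 6893
adjust_airspeed(-14.32): V ← 47.57 -14.32 = 33.25 m/s
final state: V = 33.25 m/s, rpm = 6893 → n = rpm/60 = 114.883333 rev/s
target J* = 1.18; solve J* = V/(n·D) for n: n = V/(J*·D) = 33.25/(1.18 × 2.963) = 9.509945 rev/s
rpm = 60·n = 570.596681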